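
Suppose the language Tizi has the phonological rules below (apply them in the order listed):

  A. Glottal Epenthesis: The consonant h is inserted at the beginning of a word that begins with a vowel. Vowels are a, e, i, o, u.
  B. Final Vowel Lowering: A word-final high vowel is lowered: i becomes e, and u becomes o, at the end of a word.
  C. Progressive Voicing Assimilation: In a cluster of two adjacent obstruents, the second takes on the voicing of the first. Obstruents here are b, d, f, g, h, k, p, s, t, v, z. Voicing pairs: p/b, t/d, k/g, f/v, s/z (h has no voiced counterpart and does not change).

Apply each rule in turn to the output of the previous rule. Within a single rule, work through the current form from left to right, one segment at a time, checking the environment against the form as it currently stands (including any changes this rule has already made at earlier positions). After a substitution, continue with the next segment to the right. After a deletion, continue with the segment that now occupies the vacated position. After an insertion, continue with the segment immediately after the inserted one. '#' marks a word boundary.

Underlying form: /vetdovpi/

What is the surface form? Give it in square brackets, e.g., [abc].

[vettovbe]

A Glottal Epenthesis: no change — [vetdovpi]
B Final Vowel Lowering: [vetdovpi] → [vetdovpe]
C Progressive Voicing Assimilation: [vetdovpe] → [vettovbe]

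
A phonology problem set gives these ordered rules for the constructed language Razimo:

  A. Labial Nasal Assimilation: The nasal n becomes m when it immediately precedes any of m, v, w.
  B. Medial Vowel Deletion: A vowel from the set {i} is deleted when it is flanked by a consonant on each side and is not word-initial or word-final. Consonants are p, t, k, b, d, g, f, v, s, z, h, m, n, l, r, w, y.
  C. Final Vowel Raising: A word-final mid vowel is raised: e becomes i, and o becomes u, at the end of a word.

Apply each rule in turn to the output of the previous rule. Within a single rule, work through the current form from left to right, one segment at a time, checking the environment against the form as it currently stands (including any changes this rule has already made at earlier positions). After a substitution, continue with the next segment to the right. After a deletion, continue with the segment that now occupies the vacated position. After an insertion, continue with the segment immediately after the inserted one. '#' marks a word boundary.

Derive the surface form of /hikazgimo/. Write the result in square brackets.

A Labial Nasal Assimilation: no change — [hikazgimo]
B Medial Vowel Deletion: [hikazgimo] → [hkazgmo]
C Final Vowel Raising: [hkazgmo] → [hkazgmu]

[hkazgmu]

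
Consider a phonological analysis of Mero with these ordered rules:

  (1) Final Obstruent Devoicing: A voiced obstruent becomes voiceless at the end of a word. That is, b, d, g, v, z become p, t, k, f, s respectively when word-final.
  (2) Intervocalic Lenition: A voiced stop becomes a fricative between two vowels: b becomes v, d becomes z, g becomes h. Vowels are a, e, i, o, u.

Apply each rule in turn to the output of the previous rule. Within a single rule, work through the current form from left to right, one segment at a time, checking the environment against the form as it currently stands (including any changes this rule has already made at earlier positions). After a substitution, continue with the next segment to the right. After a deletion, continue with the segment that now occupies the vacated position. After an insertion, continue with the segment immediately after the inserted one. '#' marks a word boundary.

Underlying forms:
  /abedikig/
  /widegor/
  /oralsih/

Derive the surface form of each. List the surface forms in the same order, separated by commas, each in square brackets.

/abedikig/:
  (1) Final Obstruent Devoicing: [abedikig] → [abedikik]
  (2) Intervocalic Lenition: [abedikik] → [avezikik]
/widegor/:
  (1) Final Obstruent Devoicing: no change — [widegor]
  (2) Intervocalic Lenition: [widegor] → [wizehor]
/oralsih/:
  (1) Final Obstruent Devoicing: no change — [oralsih]
  (2) Intervocalic Lenition: no change — [oralsih]

[avezikik], [wizehor], [oralsih]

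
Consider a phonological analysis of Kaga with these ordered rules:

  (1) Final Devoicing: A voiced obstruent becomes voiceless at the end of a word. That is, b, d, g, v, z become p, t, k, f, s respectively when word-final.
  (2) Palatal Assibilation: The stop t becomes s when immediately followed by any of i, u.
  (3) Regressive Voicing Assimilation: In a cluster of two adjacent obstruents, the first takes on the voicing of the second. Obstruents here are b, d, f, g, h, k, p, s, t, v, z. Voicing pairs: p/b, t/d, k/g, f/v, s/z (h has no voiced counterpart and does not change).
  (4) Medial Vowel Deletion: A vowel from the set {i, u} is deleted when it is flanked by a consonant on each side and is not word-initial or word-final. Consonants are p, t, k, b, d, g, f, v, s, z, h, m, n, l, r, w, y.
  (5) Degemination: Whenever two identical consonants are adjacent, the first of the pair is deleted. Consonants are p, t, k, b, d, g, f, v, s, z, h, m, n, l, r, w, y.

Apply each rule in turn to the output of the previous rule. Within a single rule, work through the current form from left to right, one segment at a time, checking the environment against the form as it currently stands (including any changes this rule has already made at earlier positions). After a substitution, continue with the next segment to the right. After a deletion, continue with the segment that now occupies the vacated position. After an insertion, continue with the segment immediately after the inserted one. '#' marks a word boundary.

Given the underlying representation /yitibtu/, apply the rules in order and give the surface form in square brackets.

[yspsu]

(1) Final Devoicing: no change — [yitibtu]
(2) Palatal Assibilation: [yitibtu] → [yisibsu]
(3) Regressive Voicing Assimilation: [yisibsu] → [yisipsu]
(4) Medial Vowel Deletion: [yisipsu] → [yspsu]
(5) Degemination: no change — [yspsu]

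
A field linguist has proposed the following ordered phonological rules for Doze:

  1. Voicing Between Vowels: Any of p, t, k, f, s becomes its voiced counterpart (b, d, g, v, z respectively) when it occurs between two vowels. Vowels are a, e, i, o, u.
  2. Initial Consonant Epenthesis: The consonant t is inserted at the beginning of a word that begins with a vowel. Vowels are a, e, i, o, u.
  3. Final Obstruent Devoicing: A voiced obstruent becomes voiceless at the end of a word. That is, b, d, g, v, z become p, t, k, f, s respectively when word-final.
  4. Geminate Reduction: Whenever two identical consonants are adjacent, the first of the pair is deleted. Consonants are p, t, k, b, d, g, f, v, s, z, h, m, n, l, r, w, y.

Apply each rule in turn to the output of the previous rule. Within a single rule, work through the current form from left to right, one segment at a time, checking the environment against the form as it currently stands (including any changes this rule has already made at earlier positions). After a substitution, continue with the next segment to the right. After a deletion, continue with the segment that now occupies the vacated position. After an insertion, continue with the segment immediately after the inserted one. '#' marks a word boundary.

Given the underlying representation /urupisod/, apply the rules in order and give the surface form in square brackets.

1 Voicing Between Vowels: [urupisod] → [urubizod]
2 Initial Consonant Epenthesis: [urubizod] → [turubizod]
3 Final Obstruent Devoicing: [turubizod] → [turubizot]
4 Geminate Reduction: no change — [turubizot]

[turubizot]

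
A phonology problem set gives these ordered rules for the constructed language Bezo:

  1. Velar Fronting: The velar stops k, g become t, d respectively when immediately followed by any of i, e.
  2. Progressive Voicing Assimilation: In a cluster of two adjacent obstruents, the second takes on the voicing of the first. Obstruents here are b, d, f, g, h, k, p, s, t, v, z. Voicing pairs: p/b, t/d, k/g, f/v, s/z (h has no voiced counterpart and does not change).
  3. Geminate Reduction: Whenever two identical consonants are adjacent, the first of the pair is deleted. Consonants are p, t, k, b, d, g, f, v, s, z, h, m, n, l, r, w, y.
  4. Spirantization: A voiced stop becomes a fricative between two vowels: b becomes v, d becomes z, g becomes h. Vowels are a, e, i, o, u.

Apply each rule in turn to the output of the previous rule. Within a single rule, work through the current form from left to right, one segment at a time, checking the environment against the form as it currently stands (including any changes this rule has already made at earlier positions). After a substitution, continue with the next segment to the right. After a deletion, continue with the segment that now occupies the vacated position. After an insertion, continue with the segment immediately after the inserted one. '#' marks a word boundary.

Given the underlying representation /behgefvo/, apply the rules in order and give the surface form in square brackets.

[behtefo]

1 Velar Fronting: [behgefvo] → [behdefvo]
2 Progressive Voicing Assimilation: [behdefvo] → [behteffo]
3 Geminate Reduction: [behteffo] → [behtefo]
4 Spirantization: no change — [behtefo]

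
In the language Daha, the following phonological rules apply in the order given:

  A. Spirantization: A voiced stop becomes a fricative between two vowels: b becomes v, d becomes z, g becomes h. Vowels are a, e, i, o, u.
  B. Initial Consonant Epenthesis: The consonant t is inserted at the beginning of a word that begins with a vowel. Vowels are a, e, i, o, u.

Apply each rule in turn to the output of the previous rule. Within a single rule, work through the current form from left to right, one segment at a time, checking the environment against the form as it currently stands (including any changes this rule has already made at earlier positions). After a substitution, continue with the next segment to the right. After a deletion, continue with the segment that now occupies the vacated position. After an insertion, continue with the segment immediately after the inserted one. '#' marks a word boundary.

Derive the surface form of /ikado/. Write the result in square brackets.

[tikazo]

A Spirantization: [ikado] → [ikazo]
B Initial Consonant Epenthesis: [ikazo] → [tikazo]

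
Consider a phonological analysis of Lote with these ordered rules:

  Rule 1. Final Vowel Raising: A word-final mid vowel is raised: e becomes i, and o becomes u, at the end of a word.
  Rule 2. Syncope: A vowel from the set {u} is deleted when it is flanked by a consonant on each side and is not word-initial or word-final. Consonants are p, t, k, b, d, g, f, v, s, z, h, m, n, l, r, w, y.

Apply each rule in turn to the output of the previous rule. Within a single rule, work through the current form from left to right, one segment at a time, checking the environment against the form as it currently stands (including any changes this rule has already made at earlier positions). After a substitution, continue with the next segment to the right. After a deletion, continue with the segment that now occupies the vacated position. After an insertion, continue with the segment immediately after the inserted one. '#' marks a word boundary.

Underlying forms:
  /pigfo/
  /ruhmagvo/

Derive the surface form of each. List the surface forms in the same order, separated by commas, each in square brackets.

[pigfu], [rhmagvu]

/pigfo/:
  Rule 1 Final Vowel Raising: [pigfo] → [pigfu]
  Rule 2 Syncope: no change — [pigfu]
/ruhmagvo/:
  Rule 1 Final Vowel Raising: [ruhmagvo] → [ruhmagvu]
  Rule 2 Syncope: [ruhmagvu] → [rhmagvu]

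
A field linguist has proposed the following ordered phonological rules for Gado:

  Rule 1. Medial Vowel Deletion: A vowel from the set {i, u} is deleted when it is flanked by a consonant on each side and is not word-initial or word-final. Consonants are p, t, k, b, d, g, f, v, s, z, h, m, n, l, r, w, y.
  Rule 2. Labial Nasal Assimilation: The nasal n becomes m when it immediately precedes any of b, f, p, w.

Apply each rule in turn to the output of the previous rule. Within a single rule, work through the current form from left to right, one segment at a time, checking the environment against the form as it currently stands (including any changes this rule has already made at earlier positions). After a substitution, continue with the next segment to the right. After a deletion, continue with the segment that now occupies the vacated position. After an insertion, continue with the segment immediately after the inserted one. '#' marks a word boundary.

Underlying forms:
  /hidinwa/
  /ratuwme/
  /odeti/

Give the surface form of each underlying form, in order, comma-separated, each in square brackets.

/hidinwa/:
  Rule 1 Medial Vowel Deletion: [hidinwa] → [hdnwa]
  Rule 2 Labial Nasal Assimilation: [hdnwa] → [hdmwa]
/ratuwme/:
  Rule 1 Medial Vowel Deletion: [ratuwme] → [ratwme]
  Rule 2 Labial Nasal Assimilation: no change — [ratwme]
/odeti/:
  Rule 1 Medial Vowel Deletion: no change — [odeti]
  Rule 2 Labial Nasal Assimilation: no change — [odeti]

[hdmwa], [ratwme], [odeti]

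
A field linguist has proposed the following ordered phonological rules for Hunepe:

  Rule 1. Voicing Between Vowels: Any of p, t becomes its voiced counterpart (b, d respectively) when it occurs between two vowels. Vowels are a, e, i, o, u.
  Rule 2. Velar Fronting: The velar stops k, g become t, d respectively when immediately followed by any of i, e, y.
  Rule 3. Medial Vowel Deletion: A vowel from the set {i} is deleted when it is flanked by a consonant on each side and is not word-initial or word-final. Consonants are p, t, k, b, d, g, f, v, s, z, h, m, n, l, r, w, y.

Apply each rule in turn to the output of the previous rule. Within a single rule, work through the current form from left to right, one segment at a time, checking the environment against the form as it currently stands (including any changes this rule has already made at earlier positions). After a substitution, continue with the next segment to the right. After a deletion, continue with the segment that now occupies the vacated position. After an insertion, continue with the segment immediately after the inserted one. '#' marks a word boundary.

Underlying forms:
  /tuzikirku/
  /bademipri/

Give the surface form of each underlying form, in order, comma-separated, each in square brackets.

/tuzikirku/:
  Rule 1 Voicing Between Vowels: no change — [tuzikirku]
  Rule 2 Velar Fronting: [tuzikirku] → [tuzitirku]
  Rule 3 Medial Vowel Deletion: [tuzitirku] → [tuztrku]
/bademipri/:
  Rule 1 Voicing Between Vowels: no change — [bademipri]
  Rule 2 Velar Fronting: no change — [bademipri]
  Rule 3 Medial Vowel Deletion: [bademipri] → [badempri]

[tuztrku], [badempri]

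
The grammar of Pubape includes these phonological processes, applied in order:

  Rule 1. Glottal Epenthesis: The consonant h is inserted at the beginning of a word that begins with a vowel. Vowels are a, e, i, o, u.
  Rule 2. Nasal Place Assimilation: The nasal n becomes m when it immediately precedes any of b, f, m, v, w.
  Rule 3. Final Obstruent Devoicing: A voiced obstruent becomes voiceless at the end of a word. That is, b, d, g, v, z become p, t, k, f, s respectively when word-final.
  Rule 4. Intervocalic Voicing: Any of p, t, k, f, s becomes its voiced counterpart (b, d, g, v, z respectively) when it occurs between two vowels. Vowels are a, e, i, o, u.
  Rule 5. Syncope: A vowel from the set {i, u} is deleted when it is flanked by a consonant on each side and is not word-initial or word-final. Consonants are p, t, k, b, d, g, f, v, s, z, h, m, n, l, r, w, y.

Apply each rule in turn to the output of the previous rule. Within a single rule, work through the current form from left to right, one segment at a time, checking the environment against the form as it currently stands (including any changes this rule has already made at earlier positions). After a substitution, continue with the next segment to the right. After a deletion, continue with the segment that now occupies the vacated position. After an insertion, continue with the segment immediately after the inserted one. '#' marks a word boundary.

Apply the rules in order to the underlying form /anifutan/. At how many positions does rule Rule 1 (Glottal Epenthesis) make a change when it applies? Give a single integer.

1

Rule 1 Glottal Epenthesis: [anifutan] → [hanifutan]
Rule 2 Nasal Place Assimilation: no change — [hanifutan]
Rule 3 Final Obstruent Devoicing: no change — [hanifutan]
Rule 4 Intervocalic Voicing: [hanifutan] → [hanivudan]
Rule 5 Syncope: [hanivudan] → [hanvdan]
Rule Rule 1 changed 1 position(s).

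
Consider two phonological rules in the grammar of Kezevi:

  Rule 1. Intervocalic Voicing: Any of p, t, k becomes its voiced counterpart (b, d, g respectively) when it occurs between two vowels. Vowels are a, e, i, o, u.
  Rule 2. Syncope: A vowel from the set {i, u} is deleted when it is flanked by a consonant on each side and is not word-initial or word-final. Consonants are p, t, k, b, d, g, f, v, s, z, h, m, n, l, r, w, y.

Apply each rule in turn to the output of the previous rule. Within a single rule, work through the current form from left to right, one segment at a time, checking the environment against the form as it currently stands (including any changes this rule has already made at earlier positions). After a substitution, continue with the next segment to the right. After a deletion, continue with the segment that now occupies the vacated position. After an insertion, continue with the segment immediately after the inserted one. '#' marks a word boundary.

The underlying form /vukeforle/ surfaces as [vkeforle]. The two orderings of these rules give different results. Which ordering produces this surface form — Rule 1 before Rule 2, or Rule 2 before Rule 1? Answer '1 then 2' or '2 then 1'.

Order 1 then 2:
  1 Intervocalic Voicing: [vukeforle] → [vugeforle]
  2 Syncope: [vugeforle] → [vgeforle]
  result: [vgeforle]
Order 2 then 1:
  2 Syncope: [vukeforle] → [vkeforle]
  1 Intervocalic Voicing: no change — [vkeforle]
  result: [vkeforle]

2 then 1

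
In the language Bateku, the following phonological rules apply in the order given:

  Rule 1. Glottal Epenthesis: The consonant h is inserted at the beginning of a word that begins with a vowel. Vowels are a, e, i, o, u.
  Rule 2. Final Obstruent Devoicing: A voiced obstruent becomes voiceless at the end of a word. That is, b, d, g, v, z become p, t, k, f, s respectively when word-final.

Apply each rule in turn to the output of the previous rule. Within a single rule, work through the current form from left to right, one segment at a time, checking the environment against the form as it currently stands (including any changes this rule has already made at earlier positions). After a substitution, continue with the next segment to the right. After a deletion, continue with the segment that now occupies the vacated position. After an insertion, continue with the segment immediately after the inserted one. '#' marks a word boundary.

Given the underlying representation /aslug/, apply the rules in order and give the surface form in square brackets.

[hasluk]

Rule 1 Glottal Epenthesis: [aslug] → [haslug]
Rule 2 Final Obstruent Devoicing: [haslug] → [hasluk]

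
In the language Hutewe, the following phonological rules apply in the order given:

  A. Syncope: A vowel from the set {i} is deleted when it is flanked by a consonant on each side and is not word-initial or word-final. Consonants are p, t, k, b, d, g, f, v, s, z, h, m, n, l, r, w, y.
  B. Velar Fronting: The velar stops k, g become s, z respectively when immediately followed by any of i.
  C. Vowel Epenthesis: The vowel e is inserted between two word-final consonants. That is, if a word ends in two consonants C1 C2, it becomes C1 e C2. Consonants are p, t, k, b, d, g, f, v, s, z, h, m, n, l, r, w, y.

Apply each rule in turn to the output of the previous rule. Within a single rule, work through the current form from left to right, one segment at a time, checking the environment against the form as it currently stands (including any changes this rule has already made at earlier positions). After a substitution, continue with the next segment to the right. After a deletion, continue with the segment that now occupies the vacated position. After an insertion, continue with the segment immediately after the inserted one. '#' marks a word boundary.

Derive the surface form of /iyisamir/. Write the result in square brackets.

A Syncope: [iyisamir] → [iysamr]
B Velar Fronting: no change — [iysamr]
C Vowel Epenthesis: [iysamr] → [iysamer]

[iysamer]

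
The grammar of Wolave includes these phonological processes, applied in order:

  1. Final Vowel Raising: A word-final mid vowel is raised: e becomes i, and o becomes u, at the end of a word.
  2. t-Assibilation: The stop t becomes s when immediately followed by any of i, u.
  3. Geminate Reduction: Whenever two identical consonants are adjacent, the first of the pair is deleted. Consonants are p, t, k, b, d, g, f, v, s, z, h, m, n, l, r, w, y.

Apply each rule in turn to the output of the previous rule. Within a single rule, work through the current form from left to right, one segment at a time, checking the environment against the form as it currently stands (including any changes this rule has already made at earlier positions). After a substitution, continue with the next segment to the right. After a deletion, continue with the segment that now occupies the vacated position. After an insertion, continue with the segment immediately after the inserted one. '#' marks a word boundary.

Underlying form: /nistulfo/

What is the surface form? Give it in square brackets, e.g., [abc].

[nisulfu]

1 Final Vowel Raising: [nistulfo] → [nistulfu]
2 t-Assibilation: [nistulfu] → [nissulfu]
3 Geminate Reduction: [nissulfu] → [nisulfu]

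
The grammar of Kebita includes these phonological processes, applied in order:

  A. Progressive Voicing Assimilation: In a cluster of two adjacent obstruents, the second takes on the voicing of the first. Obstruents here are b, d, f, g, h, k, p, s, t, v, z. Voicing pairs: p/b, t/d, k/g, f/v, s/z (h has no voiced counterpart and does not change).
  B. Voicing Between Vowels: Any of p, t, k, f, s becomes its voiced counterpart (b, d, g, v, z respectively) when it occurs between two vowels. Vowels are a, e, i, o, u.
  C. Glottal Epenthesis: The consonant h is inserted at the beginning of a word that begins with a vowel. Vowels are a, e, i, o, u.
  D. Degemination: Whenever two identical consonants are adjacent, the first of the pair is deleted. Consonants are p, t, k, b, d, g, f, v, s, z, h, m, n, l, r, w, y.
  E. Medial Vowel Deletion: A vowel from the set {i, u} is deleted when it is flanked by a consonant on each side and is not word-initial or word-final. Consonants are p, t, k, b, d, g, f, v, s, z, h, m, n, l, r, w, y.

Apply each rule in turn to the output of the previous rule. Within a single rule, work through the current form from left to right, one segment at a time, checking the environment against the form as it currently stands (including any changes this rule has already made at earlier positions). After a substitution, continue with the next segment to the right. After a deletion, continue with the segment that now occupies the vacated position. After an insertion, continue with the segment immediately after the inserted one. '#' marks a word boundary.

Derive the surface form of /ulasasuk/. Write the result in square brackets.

[hlazazk]

A Progressive Voicing Assimilation: no change — [ulasasuk]
B Voicing Between Vowels: [ulasasuk] → [ulazazuk]
C Glottal Epenthesis: [ulazazuk] → [hulazazuk]
D Degemination: no change — [hulazazuk]
E Medial Vowel Deletion: [hulazazuk] → [hlazazk]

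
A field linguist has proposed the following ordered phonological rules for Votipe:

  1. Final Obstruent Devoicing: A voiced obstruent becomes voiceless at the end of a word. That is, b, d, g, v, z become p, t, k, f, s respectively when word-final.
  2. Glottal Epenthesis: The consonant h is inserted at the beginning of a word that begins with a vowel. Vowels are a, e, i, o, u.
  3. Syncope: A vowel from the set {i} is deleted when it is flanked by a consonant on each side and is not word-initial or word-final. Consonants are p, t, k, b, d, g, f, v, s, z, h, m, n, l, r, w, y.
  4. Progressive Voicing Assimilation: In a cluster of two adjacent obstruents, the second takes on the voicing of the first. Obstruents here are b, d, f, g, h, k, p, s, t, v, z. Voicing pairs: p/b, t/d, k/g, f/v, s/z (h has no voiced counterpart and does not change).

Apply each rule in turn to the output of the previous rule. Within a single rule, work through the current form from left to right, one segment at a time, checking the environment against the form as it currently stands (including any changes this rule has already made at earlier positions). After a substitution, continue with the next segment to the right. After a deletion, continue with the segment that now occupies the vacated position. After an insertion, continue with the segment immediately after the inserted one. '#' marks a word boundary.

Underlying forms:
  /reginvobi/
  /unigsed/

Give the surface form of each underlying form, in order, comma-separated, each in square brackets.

/reginvobi/:
  1 Final Obstruent Devoicing: no change — [reginvobi]
  2 Glottal Epenthesis: no change — [reginvobi]
  3 Syncope: [reginvobi] → [regnvobi]
  4 Progressive Voicing Assimilation: no change — [regnvobi]
/unigsed/:
  1 Final Obstruent Devoicing: [unigsed] → [unigset]
  2 Glottal Epenthesis: [unigset] → [hunigset]
  3 Syncope: [hunigset] → [hungset]
  4 Progressive Voicing Assimilation: [hungset] → [hungzet]

[regnvobi], [hungzet]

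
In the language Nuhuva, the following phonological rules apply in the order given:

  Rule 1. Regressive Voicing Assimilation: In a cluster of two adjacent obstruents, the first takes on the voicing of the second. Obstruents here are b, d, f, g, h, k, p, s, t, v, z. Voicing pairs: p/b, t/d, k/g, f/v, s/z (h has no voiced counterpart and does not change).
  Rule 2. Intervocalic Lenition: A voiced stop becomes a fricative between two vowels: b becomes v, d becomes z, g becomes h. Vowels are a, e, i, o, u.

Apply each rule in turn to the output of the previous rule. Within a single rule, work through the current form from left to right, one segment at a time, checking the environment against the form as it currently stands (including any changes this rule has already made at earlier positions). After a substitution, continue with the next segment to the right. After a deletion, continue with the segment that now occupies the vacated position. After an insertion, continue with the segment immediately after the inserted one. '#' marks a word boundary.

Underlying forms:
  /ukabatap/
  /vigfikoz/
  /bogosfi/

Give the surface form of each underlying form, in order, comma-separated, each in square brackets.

/ukabatap/:
  Rule 1 Regressive Voicing Assimilation: no change — [ukabatap]
  Rule 2 Intervocalic Lenition: [ukabatap] → [ukavatap]
/vigfikoz/:
  Rule 1 Regressive Voicing Assimilation: [vigfikoz] → [vikfikoz]
  Rule 2 Intervocalic Lenition: no change — [vikfikoz]
/bogosfi/:
  Rule 1 Regressive Voicing Assimilation: no change — [bogosfi]
  Rule 2 Intervocalic Lenition: [bogosfi] → [bohosfi]

[ukavatap], [vikfikoz], [bohosfi]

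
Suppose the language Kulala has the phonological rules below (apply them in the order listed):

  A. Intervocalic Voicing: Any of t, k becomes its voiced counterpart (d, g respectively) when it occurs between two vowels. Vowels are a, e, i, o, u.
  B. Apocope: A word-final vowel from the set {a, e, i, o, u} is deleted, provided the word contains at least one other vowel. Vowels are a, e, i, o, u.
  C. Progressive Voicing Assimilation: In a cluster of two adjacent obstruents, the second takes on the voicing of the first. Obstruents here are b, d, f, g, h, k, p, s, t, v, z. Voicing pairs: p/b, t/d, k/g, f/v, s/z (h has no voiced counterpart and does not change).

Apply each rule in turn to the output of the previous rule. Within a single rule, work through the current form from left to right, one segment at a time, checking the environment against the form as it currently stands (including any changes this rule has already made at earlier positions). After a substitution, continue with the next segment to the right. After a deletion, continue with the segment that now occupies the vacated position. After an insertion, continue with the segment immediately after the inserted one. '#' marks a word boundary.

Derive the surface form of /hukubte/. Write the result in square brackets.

[hugubd]

A Intervocalic Voicing: [hukubte] → [hugubte]
B Apocope: [hugubte] → [hugubt]
C Progressive Voicing Assimilation: [hugubt] → [hugubd]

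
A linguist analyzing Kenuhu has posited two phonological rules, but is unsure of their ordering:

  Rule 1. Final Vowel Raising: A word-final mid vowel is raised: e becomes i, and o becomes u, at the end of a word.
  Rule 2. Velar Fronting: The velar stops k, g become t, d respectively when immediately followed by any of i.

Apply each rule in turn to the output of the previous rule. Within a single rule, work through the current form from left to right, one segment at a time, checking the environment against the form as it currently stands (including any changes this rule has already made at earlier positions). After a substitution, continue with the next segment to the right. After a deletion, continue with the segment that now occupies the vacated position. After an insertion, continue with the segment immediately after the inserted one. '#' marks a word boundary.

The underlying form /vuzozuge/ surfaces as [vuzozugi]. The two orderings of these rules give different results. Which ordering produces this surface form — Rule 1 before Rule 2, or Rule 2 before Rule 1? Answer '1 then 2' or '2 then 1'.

2 then 1

Order 1 then 2:
  1 Final Vowel Raising: [vuzozuge] → [vuzozugi]
  2 Velar Fronting: [vuzozugi] → [vuzozudi]
  result: [vuzozudi]
Order 2 then 1:
  2 Velar Fronting: no change — [vuzozuge]
  1 Final Vowel Raising: [vuzozuge] → [vuzozugi]
  result: [vuzozugi]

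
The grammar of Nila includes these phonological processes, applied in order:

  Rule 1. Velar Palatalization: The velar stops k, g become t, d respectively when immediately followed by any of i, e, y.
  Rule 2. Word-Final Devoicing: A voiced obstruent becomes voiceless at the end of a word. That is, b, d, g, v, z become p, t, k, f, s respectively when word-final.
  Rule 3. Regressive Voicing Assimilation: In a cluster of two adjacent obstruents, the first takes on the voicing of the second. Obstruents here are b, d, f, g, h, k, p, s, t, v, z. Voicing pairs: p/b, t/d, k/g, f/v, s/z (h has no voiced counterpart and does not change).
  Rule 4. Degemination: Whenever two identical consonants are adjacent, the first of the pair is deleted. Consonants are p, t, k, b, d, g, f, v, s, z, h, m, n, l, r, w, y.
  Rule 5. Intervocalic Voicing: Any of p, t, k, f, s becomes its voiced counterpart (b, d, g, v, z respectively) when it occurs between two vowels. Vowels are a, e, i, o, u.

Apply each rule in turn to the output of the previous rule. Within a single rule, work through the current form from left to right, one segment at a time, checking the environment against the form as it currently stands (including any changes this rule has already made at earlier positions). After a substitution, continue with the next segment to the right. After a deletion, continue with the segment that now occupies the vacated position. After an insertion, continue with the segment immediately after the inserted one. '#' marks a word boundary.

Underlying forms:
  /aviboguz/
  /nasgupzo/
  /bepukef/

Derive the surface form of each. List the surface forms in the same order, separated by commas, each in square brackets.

[avibogus], [nazgubzo], [bebudef]

/aviboguz/:
  Rule 1 Velar Palatalization: no change — [aviboguz]
  Rule 2 Word-Final Devoicing: [aviboguz] → [avibogus]
  Rule 3 Regressive Voicing Assimilation: no change — [avibogus]
  Rule 4 Degemination: no change — [avibogus]
  Rule 5 Intervocalic Voicing: no change — [avibogus]
/nasgupzo/:
  Rule 1 Velar Palatalization: no change — [nasgupzo]
  Rule 2 Word-Final Devoicing: no change — [nasgupzo]
  Rule 3 Regressive Voicing Assimilation: [nasgupzo] → [nazgubzo]
  Rule 4 Degemination: no change — [nazgubzo]
  Rule 5 Intervocalic Voicing: no change — [nazgubzo]
/bepukef/:
  Rule 1 Velar Palatalization: [bepukef] → [beputef]
  Rule 2 Word-Final Devoicing: no change — [beputef]
  Rule 3 Regressive Voicing Assimilation: no change — [beputef]
  Rule 4 Degemination: no change — [beputef]
  Rule 5 Intervocalic Voicing: [beputef] → [bebudef]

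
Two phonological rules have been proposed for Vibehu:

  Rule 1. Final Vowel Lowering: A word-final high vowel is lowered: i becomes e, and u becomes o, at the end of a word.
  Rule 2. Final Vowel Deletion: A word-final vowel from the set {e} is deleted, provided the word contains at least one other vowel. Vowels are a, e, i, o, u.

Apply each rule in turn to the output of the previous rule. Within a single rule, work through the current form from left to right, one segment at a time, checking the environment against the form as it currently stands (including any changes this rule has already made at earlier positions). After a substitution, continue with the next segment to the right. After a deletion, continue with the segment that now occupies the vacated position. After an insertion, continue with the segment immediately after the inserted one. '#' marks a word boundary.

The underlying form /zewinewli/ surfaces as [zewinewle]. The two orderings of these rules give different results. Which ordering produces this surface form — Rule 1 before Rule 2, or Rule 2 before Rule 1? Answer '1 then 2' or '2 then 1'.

Order 1 then 2:
  1 Final Vowel Lowering: [zewinewli] → [zewinewle]
  2 Final Vowel Deletion: [zewinewle] → [zewinewl]
  result: [zewinewl]
Order 2 then 1:
  2 Final Vowel Deletion: no change — [zewinewli]
  1 Final Vowel Lowering: [zewinewli] → [zewinewle]
  result: [zewinewle]

2 then 1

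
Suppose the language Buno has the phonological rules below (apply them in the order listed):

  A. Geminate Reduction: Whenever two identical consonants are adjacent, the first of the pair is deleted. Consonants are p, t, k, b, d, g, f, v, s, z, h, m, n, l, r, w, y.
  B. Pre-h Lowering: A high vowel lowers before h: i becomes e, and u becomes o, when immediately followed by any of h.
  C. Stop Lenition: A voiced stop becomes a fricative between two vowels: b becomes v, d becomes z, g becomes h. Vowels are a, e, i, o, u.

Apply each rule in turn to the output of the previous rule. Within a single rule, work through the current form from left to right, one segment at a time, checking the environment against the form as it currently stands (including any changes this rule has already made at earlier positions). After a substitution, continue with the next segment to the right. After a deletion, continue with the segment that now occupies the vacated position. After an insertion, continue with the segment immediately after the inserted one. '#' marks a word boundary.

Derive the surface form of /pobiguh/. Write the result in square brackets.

[povihoh]

A Geminate Reduction: no change — [pobiguh]
B Pre-h Lowering: [pobiguh] → [pobigoh]
C Stop Lenition: [pobigoh] → [povihoh]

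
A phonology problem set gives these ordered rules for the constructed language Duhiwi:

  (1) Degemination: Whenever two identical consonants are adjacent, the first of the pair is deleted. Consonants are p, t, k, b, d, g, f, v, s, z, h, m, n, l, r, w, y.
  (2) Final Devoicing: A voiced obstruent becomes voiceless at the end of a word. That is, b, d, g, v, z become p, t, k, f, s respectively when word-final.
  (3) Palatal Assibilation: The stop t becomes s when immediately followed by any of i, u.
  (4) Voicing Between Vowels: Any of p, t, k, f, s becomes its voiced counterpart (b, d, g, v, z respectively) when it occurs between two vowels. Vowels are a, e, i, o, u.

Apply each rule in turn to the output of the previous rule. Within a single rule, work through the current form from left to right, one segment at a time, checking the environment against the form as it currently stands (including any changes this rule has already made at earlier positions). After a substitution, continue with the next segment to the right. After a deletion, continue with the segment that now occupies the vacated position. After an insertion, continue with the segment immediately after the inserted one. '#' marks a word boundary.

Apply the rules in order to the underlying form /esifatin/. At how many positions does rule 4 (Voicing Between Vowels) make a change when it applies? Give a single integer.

3

(1) Degemination: no change — [esifatin]
(2) Final Devoicing: no change — [esifatin]
(3) Palatal Assibilation: [esifatin] → [esifasin]
(4) Voicing Between Vowels: [esifasin] → [ezivazin]
Rule 4 changed 3 position(s).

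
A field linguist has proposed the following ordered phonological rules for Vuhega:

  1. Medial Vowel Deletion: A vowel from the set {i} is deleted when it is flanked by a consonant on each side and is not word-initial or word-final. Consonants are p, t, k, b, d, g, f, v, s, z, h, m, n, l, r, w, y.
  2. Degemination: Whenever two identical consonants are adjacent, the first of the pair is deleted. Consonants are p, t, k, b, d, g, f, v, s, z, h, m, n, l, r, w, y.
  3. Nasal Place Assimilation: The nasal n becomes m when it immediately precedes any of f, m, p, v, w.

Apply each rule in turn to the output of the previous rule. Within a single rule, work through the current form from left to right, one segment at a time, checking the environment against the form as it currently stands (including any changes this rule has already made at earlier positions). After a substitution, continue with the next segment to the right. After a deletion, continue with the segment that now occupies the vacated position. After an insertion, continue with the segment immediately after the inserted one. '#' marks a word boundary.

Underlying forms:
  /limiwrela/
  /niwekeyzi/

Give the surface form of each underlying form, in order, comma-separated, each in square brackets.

/limiwrela/:
  1 Medial Vowel Deletion: [limiwrela] → [lmwrela]
  2 Degemination: no change — [lmwrela]
  3 Nasal Place Assimilation: no change — [lmwrela]
/niwekeyzi/:
  1 Medial Vowel Deletion: [niwekeyzi] → [nwekeyzi]
  2 Degemination: no change — [nwekeyzi]
  3 Nasal Place Assimilation: [nwekeyzi] → [mwekeyzi]

[lmwrela], [mwekeyzi]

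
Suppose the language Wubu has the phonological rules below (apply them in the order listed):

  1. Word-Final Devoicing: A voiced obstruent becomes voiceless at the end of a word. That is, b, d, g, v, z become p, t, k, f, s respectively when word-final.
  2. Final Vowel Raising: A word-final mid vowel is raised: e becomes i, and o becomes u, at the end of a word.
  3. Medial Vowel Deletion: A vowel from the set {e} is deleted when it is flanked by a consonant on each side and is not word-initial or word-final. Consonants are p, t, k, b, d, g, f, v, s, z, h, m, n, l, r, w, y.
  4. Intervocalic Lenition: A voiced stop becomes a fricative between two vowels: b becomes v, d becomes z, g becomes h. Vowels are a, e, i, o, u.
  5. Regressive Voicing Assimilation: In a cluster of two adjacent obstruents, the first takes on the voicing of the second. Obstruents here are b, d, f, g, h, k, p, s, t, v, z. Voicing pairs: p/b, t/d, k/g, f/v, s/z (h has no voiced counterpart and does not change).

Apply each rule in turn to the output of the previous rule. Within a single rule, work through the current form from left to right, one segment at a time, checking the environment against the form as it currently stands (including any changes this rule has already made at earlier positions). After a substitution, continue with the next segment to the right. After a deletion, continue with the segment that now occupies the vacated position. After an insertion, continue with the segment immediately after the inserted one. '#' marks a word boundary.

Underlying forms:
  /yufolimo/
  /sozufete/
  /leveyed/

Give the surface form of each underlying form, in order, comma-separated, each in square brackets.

/yufolimo/:
  1 Word-Final Devoicing: no change — [yufolimo]
  2 Final Vowel Raising: [yufolimo] → [yufolimu]
  3 Medial Vowel Deletion: no change — [yufolimu]
  4 Intervocalic Lenition: no change — [yufolimu]
  5 Regressive Voicing Assimilation: no change — [yufolimu]
/sozufete/:
  1 Word-Final Devoicing: no change — [sozufete]
  2 Final Vowel Raising: [sozufete] → [sozufeti]
  3 Medial Vowel Deletion: [sozufeti] → [sozufti]
  4 Intervocalic Lenition: no change — [sozufti]
  5 Regressive Voicing Assimilation: no change — [sozufti]
/leveyed/:
  1 Word-Final Devoicing: [leveyed] → [leveyet]
  2 Final Vowel Raising: no change — [leveyet]
  3 Medial Vowel Deletion: [leveyet] → [lvyt]
  4 Intervocalic Lenition: no change — [lvyt]
  5 Regressive Voicing Assimilation: no change — [lvyt]

[yufolimu], [sozufti], [lvyt]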